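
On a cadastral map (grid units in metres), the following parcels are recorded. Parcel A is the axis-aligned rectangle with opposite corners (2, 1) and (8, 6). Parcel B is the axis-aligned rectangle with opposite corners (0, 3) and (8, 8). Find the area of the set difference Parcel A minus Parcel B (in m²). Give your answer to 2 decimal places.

12.00

|Parcel A∩Parcel B|: x∈[2,8], y∈[3,6] → 6·3 = 18.
|Parcel A| = 30.
|Parcel A ∖ Parcel B| = |Parcel A| − |Parcel A∩Parcel B| = 30 − 18 = 12.00.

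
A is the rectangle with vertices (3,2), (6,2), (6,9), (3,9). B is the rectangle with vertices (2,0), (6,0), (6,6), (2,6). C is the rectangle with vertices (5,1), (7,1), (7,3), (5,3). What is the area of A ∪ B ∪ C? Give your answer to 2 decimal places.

35.00

By inclusion–exclusion:
Individual areas: |A| = 21, |B| = 24, |C| = 4.
|A∩B|: x∈[3,6], y∈[2,6] → 3·4 = 12.
|A∩C|: x∈[5,6], y∈[2,3] → 1·1 = 1.
|B∩C|: x∈[5,6], y∈[1,3] → 1·2 = 2.
|A∩B∩C| = 1.
|A ∪ B ∪ C| = 49 − 15 + 1 = 35.00.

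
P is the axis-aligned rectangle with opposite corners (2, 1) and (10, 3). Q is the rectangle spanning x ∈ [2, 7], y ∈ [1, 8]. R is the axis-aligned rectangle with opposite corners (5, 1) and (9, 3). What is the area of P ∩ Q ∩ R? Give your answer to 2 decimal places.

4.00

The intersection is the polygon with vertices (7,1), (5,1), (5,3), (7,3).
By the shoelace formula its area is 4.00.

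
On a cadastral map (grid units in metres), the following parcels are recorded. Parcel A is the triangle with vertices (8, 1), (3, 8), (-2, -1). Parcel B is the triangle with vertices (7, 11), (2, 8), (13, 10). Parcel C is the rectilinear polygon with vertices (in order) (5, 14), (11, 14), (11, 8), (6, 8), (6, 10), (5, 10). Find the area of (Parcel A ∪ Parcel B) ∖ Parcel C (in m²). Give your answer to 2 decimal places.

43.91

|Parcel A ∪ Parcel B| = 51.5.
|(Parcel A ∪ Parcel B) ∩ Parcel C| = 7.5909.
|(Parcel A ∪ Parcel B) ∖ Parcel C| = 51.5 − 7.5909 = 43.91.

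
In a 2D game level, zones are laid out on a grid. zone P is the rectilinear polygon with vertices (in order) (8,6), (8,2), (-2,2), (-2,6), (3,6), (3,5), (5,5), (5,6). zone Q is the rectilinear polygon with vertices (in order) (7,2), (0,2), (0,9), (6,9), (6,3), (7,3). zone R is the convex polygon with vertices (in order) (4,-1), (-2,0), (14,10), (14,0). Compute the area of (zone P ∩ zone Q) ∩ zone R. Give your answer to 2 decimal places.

8.20

The region (zone P ∩ zone Q) ∩ zone R is the polygon with vertices (6,3), (7,3), (7,2), (1.2,2), (6,5).
By the shoelace formula its area is 8.20.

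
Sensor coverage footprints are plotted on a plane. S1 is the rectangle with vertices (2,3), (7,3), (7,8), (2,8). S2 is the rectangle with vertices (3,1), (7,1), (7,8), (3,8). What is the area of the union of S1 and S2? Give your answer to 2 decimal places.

By inclusion–exclusion:
Individual areas: |S1| = 25, |S2| = 28.
|S1∩S2|: x∈[3,7], y∈[3,8] → 4·5 = 20.
|S1 ∪ S2| = 53 − 20 = 33.00.

33.00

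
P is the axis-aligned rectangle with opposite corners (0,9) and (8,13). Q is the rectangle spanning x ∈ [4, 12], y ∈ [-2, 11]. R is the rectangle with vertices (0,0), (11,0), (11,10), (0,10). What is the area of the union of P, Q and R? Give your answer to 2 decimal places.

164.00

By inclusion–exclusion:
Individual areas: |P| = 32, |Q| = 104, |R| = 110.
|P∩Q|: x∈[4,8], y∈[9,11] → 4·2 = 8.
|P∩R|: x∈[0,8], y∈[9,10] → 8·1 = 8.
|Q∩R|: x∈[4,11], y∈[0,10] → 7·10 = 70.
|P∩Q∩R| = 4.
|P ∪ Q ∪ R| = 246 − 86 + 4 = 164.00.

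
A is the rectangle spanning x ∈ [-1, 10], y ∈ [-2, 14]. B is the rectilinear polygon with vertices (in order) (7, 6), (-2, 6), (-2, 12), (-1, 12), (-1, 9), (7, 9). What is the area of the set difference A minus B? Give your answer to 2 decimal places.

|A| = 176, |A∩B| = 24.
|A ∖ B| = |A| − |A∩B| = 176 − 24 = 152.00.

152.00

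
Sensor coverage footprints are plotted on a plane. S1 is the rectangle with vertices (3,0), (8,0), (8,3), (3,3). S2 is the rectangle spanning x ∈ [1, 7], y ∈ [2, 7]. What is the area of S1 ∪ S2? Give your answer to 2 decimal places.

41.00

By inclusion–exclusion:
Individual areas: |S1| = 15, |S2| = 30.
|S1∩S2|: x∈[3,7], y∈[2,3] → 4·1 = 4.
|S1 ∪ S2| = 45 − 4 = 41.00.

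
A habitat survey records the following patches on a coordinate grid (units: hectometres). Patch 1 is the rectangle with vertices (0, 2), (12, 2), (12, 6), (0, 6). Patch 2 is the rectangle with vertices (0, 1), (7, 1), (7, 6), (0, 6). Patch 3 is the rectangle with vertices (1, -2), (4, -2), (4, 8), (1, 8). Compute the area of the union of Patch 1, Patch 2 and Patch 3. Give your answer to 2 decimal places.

By inclusion–exclusion:
Individual areas: |Patch 1| = 48, |Patch 2| = 35, |Patch 3| = 30.
|Patch 1∩Patch 2|: x∈[0,7], y∈[2,6] → 7·4 = 28.
|Patch 1∩Patch 3|: x∈[1,4], y∈[2,6] → 3·4 = 12.
|Patch 2∩Patch 3|: x∈[1,4], y∈[1,6] → 3·5 = 15.
|Patch 1∩Patch 2∩Patch 3| = 12.
|Patch 1 ∪ Patch 2 ∪ Patch 3| = 113 − 55 + 12 = 70.00.

70.00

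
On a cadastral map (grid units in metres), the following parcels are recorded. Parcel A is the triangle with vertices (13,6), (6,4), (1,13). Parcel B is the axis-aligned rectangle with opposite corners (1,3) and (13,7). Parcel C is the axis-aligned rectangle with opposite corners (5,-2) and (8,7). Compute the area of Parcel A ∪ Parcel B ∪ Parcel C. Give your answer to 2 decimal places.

By inclusion–exclusion:
Individual areas: |Parcel A| = 36.5, |Parcel B| = 48, |Parcel C| = 27.
|Parcel A∩Parcel B| = 15.6429.
|Parcel A∩Parcel C| = 7.5286.
|Parcel B∩Parcel C|: x∈[5,8], y∈[3,7] → 3·4 = 12.
|Parcel A∩Parcel B∩Parcel C| = 7.5286.
|Parcel A ∪ Parcel B ∪ Parcel C| = 111.5 − 35.1714 + 7.5286 = 83.86.

83.86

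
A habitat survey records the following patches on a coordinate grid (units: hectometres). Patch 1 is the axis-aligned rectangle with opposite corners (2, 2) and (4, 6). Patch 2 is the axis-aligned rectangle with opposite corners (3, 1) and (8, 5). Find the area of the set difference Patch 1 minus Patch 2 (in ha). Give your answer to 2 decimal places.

|Patch 1∩Patch 2|: x∈[3,4], y∈[2,5] → 1·3 = 3.
|Patch 1| = 8.
|Patch 1 ∖ Patch 2| = |Patch 1| − |Patch 1∩Patch 2| = 8 − 3 = 5.00.

5.00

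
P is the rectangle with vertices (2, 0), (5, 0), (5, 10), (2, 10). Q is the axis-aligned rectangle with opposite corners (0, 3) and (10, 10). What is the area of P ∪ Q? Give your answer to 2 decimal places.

79.00

By inclusion–exclusion:
Individual areas: |P| = 30, |Q| = 70.
|P∩Q|: x∈[2,5], y∈[3,10] → 3·7 = 21.
|P ∪ Q| = 100 − 21 = 79.00.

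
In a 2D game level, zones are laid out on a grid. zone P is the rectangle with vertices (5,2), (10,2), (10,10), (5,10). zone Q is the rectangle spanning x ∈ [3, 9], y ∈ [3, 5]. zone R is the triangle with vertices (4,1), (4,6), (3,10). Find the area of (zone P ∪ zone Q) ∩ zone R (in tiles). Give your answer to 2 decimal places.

0.67

The region (zone P ∪ zone Q) ∩ zone R is the polygon with vertices (3.778,3), (3.556,5), (4,5), (4,3).
By the shoelace formula its area is 0.67.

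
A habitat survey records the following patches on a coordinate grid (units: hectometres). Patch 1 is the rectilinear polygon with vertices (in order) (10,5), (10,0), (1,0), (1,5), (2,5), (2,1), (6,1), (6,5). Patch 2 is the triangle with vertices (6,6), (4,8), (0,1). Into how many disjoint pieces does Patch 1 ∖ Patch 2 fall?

2

Patch 1 ∖ Patch 2 splits into 2 disjoint pieces (area 26.25, area 1.375).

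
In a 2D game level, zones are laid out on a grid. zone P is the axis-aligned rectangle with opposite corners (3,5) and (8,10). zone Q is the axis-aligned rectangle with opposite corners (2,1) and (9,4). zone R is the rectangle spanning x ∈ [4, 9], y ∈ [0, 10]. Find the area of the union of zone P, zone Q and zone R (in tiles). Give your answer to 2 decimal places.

61.00

By inclusion–exclusion:
Individual areas: |zone P| = 25, |zone Q| = 21, |zone R| = 50.
|zone P∩zone Q| = 0 (no overlap).
|zone P∩zone R|: x∈[4,8], y∈[5,10] → 4·5 = 20.
|zone Q∩zone R|: x∈[4,9], y∈[1,4] → 5·3 = 15.
|zone P∩zone Q∩zone R| = 0.
|zone P ∪ zone Q ∪ zone R| = 96 − 35 + 0 = 61.00.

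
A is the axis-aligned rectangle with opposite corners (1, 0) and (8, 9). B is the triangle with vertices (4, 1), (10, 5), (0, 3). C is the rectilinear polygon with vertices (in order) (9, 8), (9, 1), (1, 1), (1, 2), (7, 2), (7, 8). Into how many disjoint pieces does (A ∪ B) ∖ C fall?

3

(A ∪ B) ∖ C splits into 3 disjoint pieces (area 7, area 43.35, area 0.2333).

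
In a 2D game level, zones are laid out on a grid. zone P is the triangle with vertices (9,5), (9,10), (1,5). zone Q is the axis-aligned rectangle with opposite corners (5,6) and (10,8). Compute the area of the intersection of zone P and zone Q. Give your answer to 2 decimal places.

7.80

The intersection is the polygon with vertices (9,6), (5,6), (5,7.5), (5.8,8), (9,8).
By the shoelace formula its area is 7.80.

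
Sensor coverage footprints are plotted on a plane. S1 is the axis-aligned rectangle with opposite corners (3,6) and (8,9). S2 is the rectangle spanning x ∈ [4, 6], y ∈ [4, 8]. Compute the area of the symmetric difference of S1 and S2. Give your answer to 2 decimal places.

15.00

|S1∩S2|: x∈[4,6], y∈[6,8] → 2·2 = 4.
|S1 △ S2| = |S1| + |S2| − 2·|S1∩S2| = 15 + 8 − 8 = 15.00.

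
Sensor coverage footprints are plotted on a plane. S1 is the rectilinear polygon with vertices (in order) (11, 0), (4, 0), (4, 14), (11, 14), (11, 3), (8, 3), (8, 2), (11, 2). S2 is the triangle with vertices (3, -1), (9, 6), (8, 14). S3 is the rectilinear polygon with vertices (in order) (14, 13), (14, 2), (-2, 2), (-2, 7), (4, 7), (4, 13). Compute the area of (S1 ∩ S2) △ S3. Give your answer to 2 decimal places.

|S1 ∩ S2| = 26.5833.
|(S1 ∩ S2) ∩ S3| = 24.9137.
|(S1 ∩ S2) △ S3| = 26.5833 + 140 − 49.8274 = 116.76.

116.76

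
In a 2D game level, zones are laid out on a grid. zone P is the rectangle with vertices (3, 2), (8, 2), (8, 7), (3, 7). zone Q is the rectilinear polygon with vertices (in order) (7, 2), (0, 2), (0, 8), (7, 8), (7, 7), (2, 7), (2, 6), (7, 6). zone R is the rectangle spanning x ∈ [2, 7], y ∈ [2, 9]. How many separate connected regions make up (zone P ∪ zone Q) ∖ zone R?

(zone P ∪ zone Q) ∖ zone R splits into 2 disjoint pieces (area 5, area 12).

2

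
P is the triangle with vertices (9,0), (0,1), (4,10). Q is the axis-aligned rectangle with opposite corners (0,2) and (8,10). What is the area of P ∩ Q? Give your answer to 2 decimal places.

30.22

The intersection is the polygon with vertices (4,10), (8,2), (0.444,2).
By the shoelace formula its area is 30.22.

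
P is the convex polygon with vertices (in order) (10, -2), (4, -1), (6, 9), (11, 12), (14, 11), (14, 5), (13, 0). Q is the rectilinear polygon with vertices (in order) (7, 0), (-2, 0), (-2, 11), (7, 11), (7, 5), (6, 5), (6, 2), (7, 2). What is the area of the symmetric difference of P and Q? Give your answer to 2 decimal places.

171.70

|P| = 104.5, |Q| = 96, |P∩Q| = 14.4.
|P △ Q| = |P| + |Q| − 2·|P∩Q| = 104.5 + 96 − 28.8 = 171.70.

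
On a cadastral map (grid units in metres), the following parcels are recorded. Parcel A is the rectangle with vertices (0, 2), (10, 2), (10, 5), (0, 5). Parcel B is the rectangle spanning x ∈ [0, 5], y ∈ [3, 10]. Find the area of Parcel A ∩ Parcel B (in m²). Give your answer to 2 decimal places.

10.00

|Parcel A∩Parcel B|: x∈[0,5], y∈[3,5] → 5·2 = 10.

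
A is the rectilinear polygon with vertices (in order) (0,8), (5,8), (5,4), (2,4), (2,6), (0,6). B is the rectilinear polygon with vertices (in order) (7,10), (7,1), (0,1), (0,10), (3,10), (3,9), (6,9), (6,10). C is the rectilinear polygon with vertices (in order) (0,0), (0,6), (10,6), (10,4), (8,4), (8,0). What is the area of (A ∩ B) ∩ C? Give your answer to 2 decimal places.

6.00

|A ∩ B| = 16.
|(A ∩ B) ∩ C| = 6.00.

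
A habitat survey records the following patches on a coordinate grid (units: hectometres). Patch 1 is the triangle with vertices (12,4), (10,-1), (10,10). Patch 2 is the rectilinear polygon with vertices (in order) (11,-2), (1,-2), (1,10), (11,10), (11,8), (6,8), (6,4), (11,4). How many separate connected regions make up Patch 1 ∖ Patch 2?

1

Patch 1 ∖ Patch 2 is a single connected region.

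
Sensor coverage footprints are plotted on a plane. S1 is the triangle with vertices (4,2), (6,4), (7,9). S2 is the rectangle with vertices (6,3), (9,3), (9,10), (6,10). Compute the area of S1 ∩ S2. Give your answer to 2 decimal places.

The intersection is the polygon with vertices (7,9), (6,4), (6,6.667).
By the shoelace formula its area is 1.33.

1.33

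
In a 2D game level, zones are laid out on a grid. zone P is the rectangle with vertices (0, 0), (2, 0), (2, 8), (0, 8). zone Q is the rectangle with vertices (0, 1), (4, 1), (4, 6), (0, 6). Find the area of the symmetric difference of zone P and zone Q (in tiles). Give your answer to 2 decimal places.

|zone P∩zone Q|: x∈[0,2], y∈[1,6] → 2·5 = 10.
|zone P △ zone Q| = |zone P| + |zone Q| − 2·|zone P∩zone Q| = 16 + 20 − 20 = 16.00.

16.00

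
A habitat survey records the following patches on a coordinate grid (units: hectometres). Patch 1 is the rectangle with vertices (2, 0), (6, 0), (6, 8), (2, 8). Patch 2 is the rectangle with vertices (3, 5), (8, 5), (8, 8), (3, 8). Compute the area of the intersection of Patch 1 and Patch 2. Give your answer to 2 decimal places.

9.00

|Patch 1∩Patch 2|: x∈[3,6], y∈[5,8] → 3·3 = 9.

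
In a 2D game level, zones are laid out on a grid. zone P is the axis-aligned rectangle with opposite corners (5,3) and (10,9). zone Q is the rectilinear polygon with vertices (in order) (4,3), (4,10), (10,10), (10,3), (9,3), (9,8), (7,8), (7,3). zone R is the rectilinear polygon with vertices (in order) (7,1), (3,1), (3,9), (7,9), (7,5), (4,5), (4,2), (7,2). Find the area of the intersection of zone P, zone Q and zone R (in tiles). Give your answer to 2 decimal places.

The intersection is the polygon with vertices (7,5), (5,5), (5,9), (7,9), (7,8).
By the shoelace formula its area is 8.00.

8.00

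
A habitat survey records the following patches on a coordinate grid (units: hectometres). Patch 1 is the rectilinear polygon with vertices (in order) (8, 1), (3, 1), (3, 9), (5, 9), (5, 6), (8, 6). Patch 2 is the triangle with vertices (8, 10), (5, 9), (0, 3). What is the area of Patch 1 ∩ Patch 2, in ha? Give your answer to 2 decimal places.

2.60

The intersection is the polygon with vertices (3,6.6), (5,9), (5,7.375), (3,5.625).
By the shoelace formula its area is 2.60.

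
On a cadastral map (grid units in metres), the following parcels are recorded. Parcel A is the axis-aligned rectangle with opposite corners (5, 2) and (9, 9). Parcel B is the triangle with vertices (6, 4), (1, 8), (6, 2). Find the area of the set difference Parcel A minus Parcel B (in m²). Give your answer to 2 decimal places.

|Parcel A| = 28, |Parcel A∩Parcel B| = 1.8.
|Parcel A ∖ Parcel B| = |Parcel A| − |Parcel A∩Parcel B| = 28 − 1.8 = 26.20.

26.20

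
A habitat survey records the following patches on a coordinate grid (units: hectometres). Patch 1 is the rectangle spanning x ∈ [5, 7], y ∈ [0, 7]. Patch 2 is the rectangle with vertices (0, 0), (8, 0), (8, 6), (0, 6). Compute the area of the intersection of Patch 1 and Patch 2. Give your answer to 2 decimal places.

12.00

|Patch 1∩Patch 2|: x∈[5,7], y∈[0,6] → 2·6 = 12.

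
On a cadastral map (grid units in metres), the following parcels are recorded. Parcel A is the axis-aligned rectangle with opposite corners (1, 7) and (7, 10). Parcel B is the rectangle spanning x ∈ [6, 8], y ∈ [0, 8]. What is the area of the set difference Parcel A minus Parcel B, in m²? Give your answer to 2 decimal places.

17.00

|Parcel A∩Parcel B|: x∈[6,7], y∈[7,8] → 1·1 = 1.
|Parcel A| = 18.
|Parcel A ∖ Parcel B| = |Parcel A| − |Parcel A∩Parcel B| = 18 − 1 = 17.00.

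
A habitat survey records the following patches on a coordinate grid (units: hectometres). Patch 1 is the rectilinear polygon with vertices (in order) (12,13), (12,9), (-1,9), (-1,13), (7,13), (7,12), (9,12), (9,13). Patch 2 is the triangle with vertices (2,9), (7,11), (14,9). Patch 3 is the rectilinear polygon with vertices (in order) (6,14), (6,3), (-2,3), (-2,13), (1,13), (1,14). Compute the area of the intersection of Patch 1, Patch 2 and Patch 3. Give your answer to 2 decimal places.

3.20

The intersection is the polygon with vertices (2,9), (6,10.6), (6,9).
By the shoelace formula its area is 3.20.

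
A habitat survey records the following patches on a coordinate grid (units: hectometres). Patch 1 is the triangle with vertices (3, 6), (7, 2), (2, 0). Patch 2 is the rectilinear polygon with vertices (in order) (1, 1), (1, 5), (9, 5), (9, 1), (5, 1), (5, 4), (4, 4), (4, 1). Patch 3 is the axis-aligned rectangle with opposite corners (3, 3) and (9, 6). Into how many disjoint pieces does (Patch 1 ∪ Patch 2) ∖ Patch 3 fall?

(Patch 1 ∪ Patch 2) ∖ Patch 3 is a single connected region.

1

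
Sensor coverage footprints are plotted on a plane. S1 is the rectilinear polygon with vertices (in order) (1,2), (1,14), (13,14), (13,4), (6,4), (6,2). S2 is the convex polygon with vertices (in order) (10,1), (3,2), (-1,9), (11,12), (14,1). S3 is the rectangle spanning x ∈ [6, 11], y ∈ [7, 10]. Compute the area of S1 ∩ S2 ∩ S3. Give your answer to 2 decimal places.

15.00

The intersection is the polygon with vertices (6,7), (6,10), (11,10), (11,7).
By the shoelace formula its area is 15.00.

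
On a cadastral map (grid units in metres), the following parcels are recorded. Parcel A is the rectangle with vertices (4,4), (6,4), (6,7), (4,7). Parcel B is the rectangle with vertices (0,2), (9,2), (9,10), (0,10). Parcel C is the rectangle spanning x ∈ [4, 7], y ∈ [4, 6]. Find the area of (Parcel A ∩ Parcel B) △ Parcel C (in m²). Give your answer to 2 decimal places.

|Parcel A ∩ Parcel B| = 6.
|(Parcel A ∩ Parcel B) ∩ Parcel C| = 4.
|(Parcel A ∩ Parcel B) △ Parcel C| = 6 + 6 − 8 = 4.00.

4.00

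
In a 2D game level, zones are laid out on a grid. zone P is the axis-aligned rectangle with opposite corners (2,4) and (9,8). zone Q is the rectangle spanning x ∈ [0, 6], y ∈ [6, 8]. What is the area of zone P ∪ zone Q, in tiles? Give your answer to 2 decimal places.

By inclusion–exclusion:
Individual areas: |zone P| = 28, |zone Q| = 12.
|zone P∩zone Q|: x∈[2,6], y∈[6,8] → 4·2 = 8.
|zone P ∪ zone Q| = 40 − 8 = 32.00.

32.00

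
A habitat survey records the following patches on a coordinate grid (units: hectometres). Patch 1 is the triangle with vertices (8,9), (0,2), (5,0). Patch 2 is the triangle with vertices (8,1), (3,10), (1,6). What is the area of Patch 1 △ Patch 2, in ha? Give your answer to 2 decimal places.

32.05

|Patch 1| = 25.5, |Patch 2| = 19, |Patch 1∩Patch 2| = 6.2235.
|Patch 1 △ Patch 2| = |Patch 1| + |Patch 2| − 2·|Patch 1∩Patch 2| = 25.5 + 19 − 12.447 = 32.05.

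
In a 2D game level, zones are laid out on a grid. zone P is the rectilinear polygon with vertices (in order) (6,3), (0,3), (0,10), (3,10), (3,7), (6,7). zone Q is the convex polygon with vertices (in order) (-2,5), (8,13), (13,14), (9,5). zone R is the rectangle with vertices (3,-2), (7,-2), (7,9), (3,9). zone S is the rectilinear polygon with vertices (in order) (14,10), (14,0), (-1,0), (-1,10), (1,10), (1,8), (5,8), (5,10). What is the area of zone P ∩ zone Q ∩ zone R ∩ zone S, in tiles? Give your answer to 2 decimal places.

6.00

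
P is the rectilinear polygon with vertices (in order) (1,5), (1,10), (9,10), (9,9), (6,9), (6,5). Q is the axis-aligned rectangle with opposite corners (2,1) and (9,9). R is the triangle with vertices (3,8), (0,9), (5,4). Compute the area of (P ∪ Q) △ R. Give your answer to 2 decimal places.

63.67

|P ∪ Q| = 68.
|(P ∪ Q) ∩ R| = 4.6667.
|(P ∪ Q) △ R| = 68 + 5 − 9.3333 = 63.67.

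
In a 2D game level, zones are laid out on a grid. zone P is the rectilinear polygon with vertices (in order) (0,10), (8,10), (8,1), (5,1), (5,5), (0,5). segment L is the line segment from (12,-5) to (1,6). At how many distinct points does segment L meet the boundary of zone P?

The segment meets the boundary at (2,5), (6,1), (5,2).

3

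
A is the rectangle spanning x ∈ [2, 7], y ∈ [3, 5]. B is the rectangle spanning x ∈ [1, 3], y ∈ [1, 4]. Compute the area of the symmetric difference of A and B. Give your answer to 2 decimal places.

14.00

|A∩B|: x∈[2,3], y∈[3,4] → 1·1 = 1.
|A △ B| = |A| + |B| − 2·|A∩B| = 10 + 6 − 2 = 14.00.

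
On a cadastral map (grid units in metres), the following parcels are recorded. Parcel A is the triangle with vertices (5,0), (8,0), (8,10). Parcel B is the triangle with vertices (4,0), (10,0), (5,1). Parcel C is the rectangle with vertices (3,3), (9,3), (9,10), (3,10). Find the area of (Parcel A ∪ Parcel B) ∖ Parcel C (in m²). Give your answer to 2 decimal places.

|Parcel A ∪ Parcel B| = 16.0415.
|(Parcel A ∪ Parcel B) ∩ Parcel C| = 7.35.
|(Parcel A ∪ Parcel B) ∖ Parcel C| = 16.0415 − 7.35 = 8.69.

8.69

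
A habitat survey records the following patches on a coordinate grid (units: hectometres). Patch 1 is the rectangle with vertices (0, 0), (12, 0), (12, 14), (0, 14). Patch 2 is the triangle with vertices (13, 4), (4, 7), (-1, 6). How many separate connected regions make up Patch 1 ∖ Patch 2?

2

Patch 1 ∖ Patch 2 splits into 2 disjoint pieces (area 60, area 96.2667).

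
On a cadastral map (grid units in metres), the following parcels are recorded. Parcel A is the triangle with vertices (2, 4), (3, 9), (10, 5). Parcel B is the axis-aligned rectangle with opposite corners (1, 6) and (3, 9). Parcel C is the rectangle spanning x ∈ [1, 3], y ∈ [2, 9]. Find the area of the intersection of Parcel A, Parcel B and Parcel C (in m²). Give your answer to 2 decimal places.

0.90

The intersection is the polygon with vertices (3,6), (2.4,6), (3,9).
By the shoelace formula its area is 0.90.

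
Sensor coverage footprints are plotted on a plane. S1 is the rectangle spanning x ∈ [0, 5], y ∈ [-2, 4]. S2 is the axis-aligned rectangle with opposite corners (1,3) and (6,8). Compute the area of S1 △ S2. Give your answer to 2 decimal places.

47.00

|S1∩S2|: x∈[1,5], y∈[3,4] → 4·1 = 4.
|S1 △ S2| = |S1| + |S2| − 2·|S1∩S2| = 30 + 25 − 8 = 47.00.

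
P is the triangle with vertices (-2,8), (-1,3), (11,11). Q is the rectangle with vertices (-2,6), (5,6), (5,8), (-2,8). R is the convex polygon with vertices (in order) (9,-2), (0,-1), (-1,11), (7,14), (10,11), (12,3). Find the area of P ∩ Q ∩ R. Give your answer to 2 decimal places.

10.58

The intersection is the polygon with vertices (5,8), (5,7), (3.5,6), (-0.583,6), (-0.75,8).
By the shoelace formula its area is 10.58.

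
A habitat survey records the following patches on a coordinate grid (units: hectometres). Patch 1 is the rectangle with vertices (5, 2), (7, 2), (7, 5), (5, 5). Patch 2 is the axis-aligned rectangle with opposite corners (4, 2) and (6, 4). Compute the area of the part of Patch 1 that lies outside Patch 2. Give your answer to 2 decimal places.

4.00

|Patch 1∩Patch 2|: x∈[5,6], y∈[2,4] → 1·2 = 2.
|Patch 1| = 6.
|Patch 1 ∖ Patch 2| = |Patch 1| − |Patch 1∩Patch 2| = 6 − 2 = 4.00.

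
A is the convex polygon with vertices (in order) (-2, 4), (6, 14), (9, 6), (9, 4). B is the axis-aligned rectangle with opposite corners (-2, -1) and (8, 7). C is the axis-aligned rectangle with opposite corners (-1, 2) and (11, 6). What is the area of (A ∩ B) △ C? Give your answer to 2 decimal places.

|A ∩ B| = 26.4.
|(A ∩ B) ∩ C| = 17.775.
|(A ∩ B) △ C| = 26.4 + 48 − 35.55 = 38.85.

38.85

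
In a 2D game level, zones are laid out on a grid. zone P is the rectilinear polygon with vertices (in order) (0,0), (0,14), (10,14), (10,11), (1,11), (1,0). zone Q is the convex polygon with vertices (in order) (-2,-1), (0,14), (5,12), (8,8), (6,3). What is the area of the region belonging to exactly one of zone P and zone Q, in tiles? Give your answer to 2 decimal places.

87.75

|zone P| = 41, |zone Q| = 89, |zone P∩zone Q| = 21.125.
|zone P △ zone Q| = |zone P| + |zone Q| − 2·|zone P∩zone Q| = 41 + 89 − 42.25 = 87.75.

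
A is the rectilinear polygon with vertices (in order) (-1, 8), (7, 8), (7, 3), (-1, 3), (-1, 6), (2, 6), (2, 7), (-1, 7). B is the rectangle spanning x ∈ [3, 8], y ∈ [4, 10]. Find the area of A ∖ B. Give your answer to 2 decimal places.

21.00

|A| = 37, |A∩B| = 16.
|A ∖ B| = |A| − |A∩B| = 37 − 16 = 21.00.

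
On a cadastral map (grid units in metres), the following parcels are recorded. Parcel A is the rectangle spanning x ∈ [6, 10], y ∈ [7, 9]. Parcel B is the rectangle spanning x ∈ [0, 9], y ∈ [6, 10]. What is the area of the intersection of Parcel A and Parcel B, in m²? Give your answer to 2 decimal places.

|Parcel A∩Parcel B|: x∈[6,9], y∈[7,9] → 3·2 = 6.

6.00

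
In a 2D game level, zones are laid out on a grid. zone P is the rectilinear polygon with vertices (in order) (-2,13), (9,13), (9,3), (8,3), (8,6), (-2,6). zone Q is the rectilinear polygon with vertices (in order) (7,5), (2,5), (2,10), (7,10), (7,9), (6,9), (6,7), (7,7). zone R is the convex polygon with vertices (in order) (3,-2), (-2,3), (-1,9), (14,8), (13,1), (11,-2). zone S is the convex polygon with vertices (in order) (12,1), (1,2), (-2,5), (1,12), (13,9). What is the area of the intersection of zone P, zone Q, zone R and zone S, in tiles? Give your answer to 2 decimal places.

The intersection is the polygon with vertices (6,8.533), (6,7), (7,7), (7,6), (2,6), (2,8.8).
By the shoelace formula its area is 11.67.

11.67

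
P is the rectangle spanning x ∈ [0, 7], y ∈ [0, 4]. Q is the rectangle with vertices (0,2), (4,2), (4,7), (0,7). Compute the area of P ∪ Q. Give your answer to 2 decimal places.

By inclusion–exclusion:
Individual areas: |P| = 28, |Q| = 20.
|P∩Q|: x∈[0,4], y∈[2,4] → 4·2 = 8.
|P ∪ Q| = 48 − 8 = 40.00.

40.00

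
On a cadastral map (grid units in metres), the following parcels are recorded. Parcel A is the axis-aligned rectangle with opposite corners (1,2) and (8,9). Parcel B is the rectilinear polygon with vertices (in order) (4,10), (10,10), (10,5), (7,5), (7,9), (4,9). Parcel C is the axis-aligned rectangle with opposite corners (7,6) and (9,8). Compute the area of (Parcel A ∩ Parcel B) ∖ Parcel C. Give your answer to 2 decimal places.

|Parcel A ∩ Parcel B| = 4.
|(Parcel A ∩ Parcel B) ∩ Parcel C| = 2.
|(Parcel A ∩ Parcel B) ∖ Parcel C| = 4 − 2 = 2.00.

2.00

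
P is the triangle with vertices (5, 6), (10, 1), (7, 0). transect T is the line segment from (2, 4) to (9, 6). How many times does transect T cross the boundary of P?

The segment meets the boundary at (5.889,5.111), (5.348,4.957).

2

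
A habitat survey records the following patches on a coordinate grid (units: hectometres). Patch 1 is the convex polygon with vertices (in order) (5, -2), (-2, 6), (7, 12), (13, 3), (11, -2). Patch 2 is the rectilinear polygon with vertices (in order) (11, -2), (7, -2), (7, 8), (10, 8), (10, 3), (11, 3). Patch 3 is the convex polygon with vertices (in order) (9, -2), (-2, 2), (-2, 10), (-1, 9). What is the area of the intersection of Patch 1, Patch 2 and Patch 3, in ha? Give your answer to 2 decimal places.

The intersection is the polygon with vertices (7,0.2), (9,-2), (7,-1.273).
By the shoelace formula its area is 1.47.

1.47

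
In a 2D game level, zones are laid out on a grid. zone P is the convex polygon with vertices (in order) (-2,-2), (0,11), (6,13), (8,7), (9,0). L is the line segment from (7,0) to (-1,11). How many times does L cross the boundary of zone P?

The segment meets the boundary at (-0.175,9.865).

1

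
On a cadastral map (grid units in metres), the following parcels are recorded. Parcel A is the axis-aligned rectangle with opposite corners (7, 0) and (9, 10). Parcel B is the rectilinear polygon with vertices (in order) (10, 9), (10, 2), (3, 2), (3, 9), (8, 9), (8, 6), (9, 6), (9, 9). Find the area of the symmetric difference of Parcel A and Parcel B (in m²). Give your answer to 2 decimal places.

|Parcel A| = 20, |Parcel B| = 46, |Parcel A∩Parcel B| = 11.
|Parcel A △ Parcel B| = |Parcel A| + |Parcel B| − 2·|Parcel A∩Parcel B| = 20 + 46 − 22 = 44.00.

44.00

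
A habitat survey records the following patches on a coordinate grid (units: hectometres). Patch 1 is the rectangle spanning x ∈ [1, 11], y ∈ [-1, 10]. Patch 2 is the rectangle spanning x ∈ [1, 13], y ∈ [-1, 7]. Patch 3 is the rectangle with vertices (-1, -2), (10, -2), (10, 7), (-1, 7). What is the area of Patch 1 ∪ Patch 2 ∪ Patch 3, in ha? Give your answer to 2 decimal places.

By inclusion–exclusion:
Individual areas: |Patch 1| = 110, |Patch 2| = 96, |Patch 3| = 99.
|Patch 1∩Patch 2|: x∈[1,11], y∈[-1,7] → 10·8 = 80.
|Patch 1∩Patch 3|: x∈[1,10], y∈[-1,7] → 9·8 = 72.
|Patch 2∩Patch 3|: x∈[1,10], y∈[-1,7] → 9·8 = 72.
|Patch 1∩Patch 2∩Patch 3| = 72.
|Patch 1 ∪ Patch 2 ∪ Patch 3| = 305 − 224 + 72 = 153.00.

153.00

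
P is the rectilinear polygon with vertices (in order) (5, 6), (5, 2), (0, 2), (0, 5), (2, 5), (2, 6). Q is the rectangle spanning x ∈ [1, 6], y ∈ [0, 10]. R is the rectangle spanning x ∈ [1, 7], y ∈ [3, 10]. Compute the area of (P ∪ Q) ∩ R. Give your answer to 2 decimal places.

35.00

The region (P ∪ Q) ∩ R is the polygon with vertices (1,10), (6,10), (6,3), (1,3), (1,5).
By the shoelace formula its area is 35.00.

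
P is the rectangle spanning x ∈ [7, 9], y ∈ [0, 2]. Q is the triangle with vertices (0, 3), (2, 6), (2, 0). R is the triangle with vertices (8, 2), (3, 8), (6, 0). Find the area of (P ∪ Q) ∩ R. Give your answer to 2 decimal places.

0.50

The region (P ∪ Q) ∩ R is the polygon with vertices (7,2), (8,2), (7,1).
By the shoelace formula its area is 0.50.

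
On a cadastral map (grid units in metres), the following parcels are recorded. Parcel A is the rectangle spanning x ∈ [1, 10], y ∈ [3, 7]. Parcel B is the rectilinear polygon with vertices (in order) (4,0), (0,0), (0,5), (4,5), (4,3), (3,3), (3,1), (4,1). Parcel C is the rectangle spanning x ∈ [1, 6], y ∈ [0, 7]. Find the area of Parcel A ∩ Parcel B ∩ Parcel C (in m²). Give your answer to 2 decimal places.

6.00

The intersection is the polygon with vertices (1,5), (4,5), (4,3), (3,3), (1,3).
By the shoelace formula its area is 6.00.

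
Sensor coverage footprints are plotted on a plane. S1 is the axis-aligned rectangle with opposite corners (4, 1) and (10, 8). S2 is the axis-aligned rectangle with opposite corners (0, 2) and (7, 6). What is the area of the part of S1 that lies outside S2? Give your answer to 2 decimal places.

30.00

|S1∩S2|: x∈[4,7], y∈[2,6] → 3·4 = 12.
|S1| = 42.
|S1 ∖ S2| = |S1| − |S1∩S2| = 42 − 12 = 30.00.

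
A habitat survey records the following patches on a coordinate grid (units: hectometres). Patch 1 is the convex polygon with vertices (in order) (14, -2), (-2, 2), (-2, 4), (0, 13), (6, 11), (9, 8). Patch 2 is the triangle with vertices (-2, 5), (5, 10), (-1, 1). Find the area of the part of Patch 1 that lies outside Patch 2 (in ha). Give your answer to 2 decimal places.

116.31

|Patch 1| = 132.5, |Patch 1∩Patch 2| = 16.191.
|Patch 1 ∖ Patch 2| = |Patch 1| − |Patch 1∩Patch 2| = 132.5 − 16.191 = 116.31.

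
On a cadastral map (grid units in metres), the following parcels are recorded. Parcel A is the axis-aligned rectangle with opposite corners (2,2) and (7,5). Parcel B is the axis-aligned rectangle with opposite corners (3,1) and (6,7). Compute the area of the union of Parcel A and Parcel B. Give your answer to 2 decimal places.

By inclusion–exclusion:
Individual areas: |Parcel A| = 15, |Parcel B| = 18.
|Parcel A∩Parcel B|: x∈[3,6], y∈[2,5] → 3·3 = 9.
|Parcel A ∪ Parcel B| = 33 − 9 = 24.00.

24.00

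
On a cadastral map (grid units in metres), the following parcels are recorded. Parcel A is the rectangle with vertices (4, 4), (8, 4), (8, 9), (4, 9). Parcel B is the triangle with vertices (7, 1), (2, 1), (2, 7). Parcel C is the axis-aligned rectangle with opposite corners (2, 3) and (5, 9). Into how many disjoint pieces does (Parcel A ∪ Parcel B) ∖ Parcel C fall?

2

(Parcel A ∪ Parcel B) ∖ Parcel C splits into 2 disjoint pieces (area 15, area 8.4).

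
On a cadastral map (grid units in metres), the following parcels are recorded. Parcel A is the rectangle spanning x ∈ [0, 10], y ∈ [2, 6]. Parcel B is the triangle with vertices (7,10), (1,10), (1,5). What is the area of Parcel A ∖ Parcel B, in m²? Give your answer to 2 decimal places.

39.40

|Parcel A| = 40, |Parcel A∩Parcel B| = 0.6.
|Parcel A ∖ Parcel B| = |Parcel A| − |Parcel A∩Parcel B| = 40 − 0.6 = 39.40.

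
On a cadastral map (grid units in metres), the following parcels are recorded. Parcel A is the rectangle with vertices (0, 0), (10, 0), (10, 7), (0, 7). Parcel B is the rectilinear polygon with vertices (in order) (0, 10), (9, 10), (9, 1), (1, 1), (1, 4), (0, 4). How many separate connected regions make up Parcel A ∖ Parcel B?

1

Parcel A ∖ Parcel B is a single connected region.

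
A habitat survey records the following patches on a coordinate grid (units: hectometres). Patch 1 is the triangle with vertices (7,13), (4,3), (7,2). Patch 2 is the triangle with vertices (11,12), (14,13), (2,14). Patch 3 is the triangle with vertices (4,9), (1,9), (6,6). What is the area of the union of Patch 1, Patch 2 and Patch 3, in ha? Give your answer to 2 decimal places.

28.18

By inclusion–exclusion:
Individual areas: |Patch 1| = 16.5, |Patch 2| = 7.5, |Patch 3| = 4.5.
|Patch 1∩Patch 2| = 0.0017.
|Patch 1∩Patch 3| = 0.3182.
|Patch 2∩Patch 3| = 0.
|Patch 1∩Patch 2∩Patch 3| = 0.
|Patch 1 ∪ Patch 2 ∪ Patch 3| = 28.5 − 0.32 + 0 = 28.18.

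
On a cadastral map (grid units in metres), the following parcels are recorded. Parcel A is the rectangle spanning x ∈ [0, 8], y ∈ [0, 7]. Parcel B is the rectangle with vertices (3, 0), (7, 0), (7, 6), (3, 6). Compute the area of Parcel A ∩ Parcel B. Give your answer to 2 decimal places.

24.00

|Parcel A∩Parcel B|: x∈[3,7], y∈[0,6] → 4·6 = 24.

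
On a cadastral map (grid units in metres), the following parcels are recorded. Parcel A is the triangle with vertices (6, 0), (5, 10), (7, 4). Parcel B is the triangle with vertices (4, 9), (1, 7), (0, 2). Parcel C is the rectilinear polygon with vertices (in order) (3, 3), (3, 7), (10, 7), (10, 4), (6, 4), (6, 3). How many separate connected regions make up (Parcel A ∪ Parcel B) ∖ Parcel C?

3

(Parcel A ∪ Parcel B) ∖ Parcel C splits into 3 disjoint pieces (area 2.45, area 1.05, area 6.5).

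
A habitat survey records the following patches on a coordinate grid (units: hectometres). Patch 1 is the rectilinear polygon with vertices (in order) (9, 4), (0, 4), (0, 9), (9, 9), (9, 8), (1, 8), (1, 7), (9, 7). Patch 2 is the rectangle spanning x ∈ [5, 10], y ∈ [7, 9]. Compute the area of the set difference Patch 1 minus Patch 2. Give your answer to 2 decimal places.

33.00

|Patch 1| = 37, |Patch 1∩Patch 2| = 4.
|Patch 1 ∖ Patch 2| = |Patch 1| − |Patch 1∩Patch 2| = 37 − 4 = 33.00.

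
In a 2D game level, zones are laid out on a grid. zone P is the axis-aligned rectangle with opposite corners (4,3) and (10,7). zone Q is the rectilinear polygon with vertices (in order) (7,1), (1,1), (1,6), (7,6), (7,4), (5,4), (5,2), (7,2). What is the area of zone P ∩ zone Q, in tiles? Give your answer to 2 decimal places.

7.00

The intersection is the polygon with vertices (4,3), (4,6), (7,6), (7,4), (5,4), (5,3).
By the shoelace formula its area is 7.00.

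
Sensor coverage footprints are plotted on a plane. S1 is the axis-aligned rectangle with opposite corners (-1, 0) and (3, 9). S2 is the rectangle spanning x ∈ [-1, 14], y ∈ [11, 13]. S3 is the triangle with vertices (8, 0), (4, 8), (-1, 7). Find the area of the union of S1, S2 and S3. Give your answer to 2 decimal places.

80.18

By inclusion–exclusion:
Individual areas: |S1| = 36, |S2| = 30, |S3| = 22.
|S1∩S2| = 0 (no overlap).
|S1∩S3| = 7.8222.
|S2∩S3| = 0.
|S1∩S2∩S3| = 0.
|S1 ∪ S2 ∪ S3| = 88 − 7.8222 + 0 = 80.18.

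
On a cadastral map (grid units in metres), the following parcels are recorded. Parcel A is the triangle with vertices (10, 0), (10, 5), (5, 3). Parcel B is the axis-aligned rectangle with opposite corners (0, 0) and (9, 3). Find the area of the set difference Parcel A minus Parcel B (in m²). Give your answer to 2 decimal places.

|Parcel A| = 12.5, |Parcel A∩Parcel B| = 4.8.
|Parcel A ∖ Parcel B| = |Parcel A| − |Parcel A∩Parcel B| = 12.5 − 4.8 = 7.70.

7.70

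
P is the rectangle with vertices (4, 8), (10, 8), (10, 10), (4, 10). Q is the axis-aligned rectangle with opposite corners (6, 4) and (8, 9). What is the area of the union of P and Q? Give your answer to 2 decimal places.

By inclusion–exclusion:
Individual areas: |P| = 12, |Q| = 10.
|P∩Q|: x∈[6,8], y∈[8,9] → 2·1 = 2.
|P ∪ Q| = 22 − 2 = 20.00.

20.00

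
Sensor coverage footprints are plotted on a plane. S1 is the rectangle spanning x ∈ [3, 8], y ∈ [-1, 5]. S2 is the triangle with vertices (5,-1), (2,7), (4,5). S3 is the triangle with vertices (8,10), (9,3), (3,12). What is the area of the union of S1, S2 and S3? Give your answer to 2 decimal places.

47.75

By inclusion–exclusion:
Individual areas: |S1| = 30, |S2| = 5, |S3| = 16.5.
|S1∩S2| = 3.6667.
|S1∩S3| = 0.0833.
|S2∩S3| = 0.
|S1∩S2∩S3| = 0.
|S1 ∪ S2 ∪ S3| = 51.5 − 3.75 + 0 = 47.75.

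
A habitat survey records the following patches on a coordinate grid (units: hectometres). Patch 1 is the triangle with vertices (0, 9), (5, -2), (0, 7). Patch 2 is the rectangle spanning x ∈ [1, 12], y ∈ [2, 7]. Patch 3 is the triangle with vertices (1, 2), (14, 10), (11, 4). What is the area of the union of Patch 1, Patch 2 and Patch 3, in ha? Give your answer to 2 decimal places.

62.92

By inclusion–exclusion:
Individual areas: |Patch 1| = 5, |Patch 2| = 55, |Patch 3| = 27.
|Patch 1∩Patch 2| = 2.3919.
|Patch 1∩Patch 3| = 0.2679.
|Patch 2∩Patch 3| = 21.6875.
|Patch 1∩Patch 2∩Patch 3| = 0.2679.
|Patch 1 ∪ Patch 2 ∪ Patch 3| = 87 − 24.3474 + 0.2679 = 62.92.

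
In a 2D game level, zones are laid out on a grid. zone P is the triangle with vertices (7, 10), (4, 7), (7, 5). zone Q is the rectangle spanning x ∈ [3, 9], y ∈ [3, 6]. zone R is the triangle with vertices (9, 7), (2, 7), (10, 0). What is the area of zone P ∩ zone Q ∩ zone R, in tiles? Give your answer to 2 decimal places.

The intersection is the polygon with vertices (5.5,6), (7,6), (7,5).
By the shoelace formula its area is 0.75.

0.75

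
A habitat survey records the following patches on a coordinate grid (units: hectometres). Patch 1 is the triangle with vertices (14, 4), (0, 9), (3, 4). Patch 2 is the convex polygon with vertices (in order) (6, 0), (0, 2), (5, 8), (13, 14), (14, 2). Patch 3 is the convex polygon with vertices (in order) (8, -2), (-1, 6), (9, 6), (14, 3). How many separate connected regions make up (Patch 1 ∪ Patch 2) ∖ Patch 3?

(Patch 1 ∪ Patch 2) ∖ Patch 3 splits into 3 disjoint pieces (area 57.5829, area 0.8182, area 6.3943).

3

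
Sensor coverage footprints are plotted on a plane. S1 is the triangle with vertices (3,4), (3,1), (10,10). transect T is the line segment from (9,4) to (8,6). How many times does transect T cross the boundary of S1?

0

The segment lies entirely outside S1 and never meets its boundary.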